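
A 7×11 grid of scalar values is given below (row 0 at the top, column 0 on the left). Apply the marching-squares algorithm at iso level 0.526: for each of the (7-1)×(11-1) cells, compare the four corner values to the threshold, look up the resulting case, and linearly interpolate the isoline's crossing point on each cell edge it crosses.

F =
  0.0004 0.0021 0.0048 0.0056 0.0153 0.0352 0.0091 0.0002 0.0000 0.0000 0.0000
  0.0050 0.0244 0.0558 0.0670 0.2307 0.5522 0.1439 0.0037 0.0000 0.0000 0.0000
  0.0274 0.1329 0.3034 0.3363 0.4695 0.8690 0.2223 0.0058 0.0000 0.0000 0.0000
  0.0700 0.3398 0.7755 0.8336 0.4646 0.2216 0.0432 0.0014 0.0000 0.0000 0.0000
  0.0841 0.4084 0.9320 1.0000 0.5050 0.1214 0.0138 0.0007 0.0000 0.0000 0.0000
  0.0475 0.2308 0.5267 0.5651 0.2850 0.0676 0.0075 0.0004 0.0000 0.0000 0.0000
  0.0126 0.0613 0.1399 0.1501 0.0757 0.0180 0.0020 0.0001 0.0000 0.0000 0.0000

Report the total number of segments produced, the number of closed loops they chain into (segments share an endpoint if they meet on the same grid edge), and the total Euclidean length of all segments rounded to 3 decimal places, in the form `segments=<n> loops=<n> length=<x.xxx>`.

cell (0,4): code 0100 → (0.949,5.000)–(1.000,4.919)
cell (0,5): code 1000 → (1.000,5.064)–(0.949,5.000)
cell (1,4): code 0110 → (1.000,4.919)–(2.000,4.141)
cell (1,5): code 1001 → (2.000,5.530)–(1.000,5.064)
cell (2,1): code 0100 → (2.472,2.000)–(3.000,1.427)
cell (2,2): code 1100 → (2.381,3.000)–(2.472,2.000)
cell (2,3): code 1000 → (3.000,3.834)–(2.381,3.000)
cell (2,4): code 0010 → (2.000,4.141)–(2.530,5.000)
cell (2,5): code 0001 → (2.530,5.000)–(2.000,5.530)
cell (3,1): code 0110 → (3.000,1.427)–(4.000,1.225)
cell (3,3): code 1001 → (4.000,3.958)–(3.000,3.834)
cell (4,1): code 0110 → (4.000,1.225)–(5.000,1.998)
cell (4,3): code 1001 → (5.000,3.140)–(4.000,3.958)
cell (5,1): code 0010 → (5.000,1.998)–(5.002,2.000)
cell (5,2): code 0011 → (5.002,2.000)–(5.094,3.000)
cell (5,3): code 0001 → (5.094,3.000)–(5.000,3.140)
total: 16 segments, chained into 2 closed loop(s), length Σ = 12.886918

segments=16 loops=2 length=12.887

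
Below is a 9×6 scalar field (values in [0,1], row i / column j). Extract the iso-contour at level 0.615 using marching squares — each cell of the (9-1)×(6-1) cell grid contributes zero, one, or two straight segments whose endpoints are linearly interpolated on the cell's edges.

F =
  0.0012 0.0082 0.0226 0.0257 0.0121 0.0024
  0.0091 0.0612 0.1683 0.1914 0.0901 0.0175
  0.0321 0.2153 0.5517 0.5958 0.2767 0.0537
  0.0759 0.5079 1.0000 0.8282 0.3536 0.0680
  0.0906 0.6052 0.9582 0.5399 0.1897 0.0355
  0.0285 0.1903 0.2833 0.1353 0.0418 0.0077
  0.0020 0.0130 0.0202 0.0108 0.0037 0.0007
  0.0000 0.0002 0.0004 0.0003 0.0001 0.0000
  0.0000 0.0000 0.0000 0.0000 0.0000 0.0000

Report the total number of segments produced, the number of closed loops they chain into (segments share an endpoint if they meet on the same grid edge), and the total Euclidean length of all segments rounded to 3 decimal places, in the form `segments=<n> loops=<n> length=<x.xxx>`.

cell (2,1): code 0100 → (2.141,2.000)–(3.000,1.218)
cell (2,2): code 1100 → (2.083,3.000)–(2.141,2.000)
cell (2,3): code 1000 → (3.000,3.449)–(2.083,3.000)
cell (3,1): code 0110 → (3.000,1.218)–(4.000,1.028)
cell (3,2): code 1011 → (4.000,2.820)–(3.740,3.000)
cell (3,3): code 0001 → (3.740,3.000)–(3.000,3.449)
cell (4,1): code 0010 → (4.000,1.028)–(4.509,2.000)
cell (4,2): code 0001 → (4.509,2.000)–(4.000,2.820)
total: 8 segments, chained into 1 closed loop(s), length Σ = 7.446878

segments=8 loops=1 length=7.447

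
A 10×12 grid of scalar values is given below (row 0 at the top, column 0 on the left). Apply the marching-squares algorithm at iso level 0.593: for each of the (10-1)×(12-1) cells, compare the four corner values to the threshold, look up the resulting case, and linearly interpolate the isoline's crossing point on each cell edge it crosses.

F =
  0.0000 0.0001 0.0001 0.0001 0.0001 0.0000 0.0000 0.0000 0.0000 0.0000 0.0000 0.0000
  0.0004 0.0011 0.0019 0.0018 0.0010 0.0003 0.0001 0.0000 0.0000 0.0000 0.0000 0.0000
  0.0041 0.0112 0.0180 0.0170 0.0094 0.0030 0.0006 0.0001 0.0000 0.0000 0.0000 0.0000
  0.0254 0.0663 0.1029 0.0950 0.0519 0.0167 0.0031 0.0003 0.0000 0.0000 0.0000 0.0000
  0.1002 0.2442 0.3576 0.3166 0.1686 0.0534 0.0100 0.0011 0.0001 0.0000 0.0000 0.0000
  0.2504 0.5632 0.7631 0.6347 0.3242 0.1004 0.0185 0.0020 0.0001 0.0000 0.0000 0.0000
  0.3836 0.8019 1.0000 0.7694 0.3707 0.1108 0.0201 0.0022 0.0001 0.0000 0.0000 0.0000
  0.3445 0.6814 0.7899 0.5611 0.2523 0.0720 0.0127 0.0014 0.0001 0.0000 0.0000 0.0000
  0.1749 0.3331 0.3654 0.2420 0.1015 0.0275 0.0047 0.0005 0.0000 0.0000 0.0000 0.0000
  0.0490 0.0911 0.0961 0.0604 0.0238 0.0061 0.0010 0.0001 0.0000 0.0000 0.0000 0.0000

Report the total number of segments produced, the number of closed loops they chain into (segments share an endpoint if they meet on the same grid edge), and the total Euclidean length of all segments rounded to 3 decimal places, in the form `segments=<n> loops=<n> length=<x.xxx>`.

segments=12 loops=1 length=8.980

cell (4,1): code 0100 → (4.581,2.000)–(5.000,1.149)
cell (4,2): code 1100 → (4.869,3.000)–(4.581,2.000)
cell (4,3): code 1000 → (5.000,3.134)–(4.869,3.000)
cell (5,0): code 0100 → (5.125,1.000)–(6.000,0.501)
cell (5,1): code 1110 → (5.000,1.149)–(5.125,1.000)
cell (5,3): code 1001 → (6.000,3.442)–(5.000,3.134)
cell (6,0): code 0110 → (6.000,0.501)–(7.000,0.738)
cell (6,2): code 1011 → (7.000,2.861)–(6.847,3.000)
cell (6,3): code 0001 → (6.847,3.000)–(6.000,3.442)
cell (7,0): code 0010 → (7.000,0.738)–(7.254,1.000)
cell (7,1): code 0011 → (7.254,1.000)–(7.464,2.000)
cell (7,2): code 0001 → (7.464,2.000)–(7.000,2.861)
total: 12 segments, chained into 1 closed loop(s), length Σ = 8.980366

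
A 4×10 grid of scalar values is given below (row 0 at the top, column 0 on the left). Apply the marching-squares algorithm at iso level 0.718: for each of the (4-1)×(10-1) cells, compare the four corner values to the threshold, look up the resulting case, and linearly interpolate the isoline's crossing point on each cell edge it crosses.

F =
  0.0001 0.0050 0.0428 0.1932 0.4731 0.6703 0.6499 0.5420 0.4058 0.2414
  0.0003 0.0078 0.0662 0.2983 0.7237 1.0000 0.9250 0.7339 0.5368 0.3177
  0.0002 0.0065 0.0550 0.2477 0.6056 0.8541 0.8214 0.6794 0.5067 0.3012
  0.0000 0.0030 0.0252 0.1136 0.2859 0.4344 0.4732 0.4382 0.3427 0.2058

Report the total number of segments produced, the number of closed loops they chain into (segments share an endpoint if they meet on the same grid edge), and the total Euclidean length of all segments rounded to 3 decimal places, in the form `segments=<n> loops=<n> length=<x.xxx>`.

cell (0,3): code 0100 → (0.977,4.000)–(1.000,3.987)
cell (0,4): code 1100 → (0.145,5.000)–(0.977,4.000)
cell (0,5): code 1100 → (0.248,6.000)–(0.145,5.000)
cell (0,6): code 1100 → (0.917,7.000)–(0.248,6.000)
cell (0,7): code 1000 → (1.000,7.081)–(0.917,7.000)
cell (1,3): code 0010 → (1.000,3.987)–(1.048,4.000)
cell (1,4): code 0111 → (1.048,4.000)–(2.000,4.452)
cell (1,6): code 1011 → (2.000,6.728)–(1.292,7.000)
cell (1,7): code 0001 → (1.292,7.000)–(1.000,7.081)
cell (2,4): code 0010 → (2.000,4.452)–(2.324,5.000)
cell (2,5): code 0011 → (2.324,5.000)–(2.297,6.000)
cell (2,6): code 0001 → (2.297,6.000)–(2.000,6.728)
total: 12 segments, chained into 1 closed loop(s), length Σ = 8.240434

segments=12 loops=1 length=8.240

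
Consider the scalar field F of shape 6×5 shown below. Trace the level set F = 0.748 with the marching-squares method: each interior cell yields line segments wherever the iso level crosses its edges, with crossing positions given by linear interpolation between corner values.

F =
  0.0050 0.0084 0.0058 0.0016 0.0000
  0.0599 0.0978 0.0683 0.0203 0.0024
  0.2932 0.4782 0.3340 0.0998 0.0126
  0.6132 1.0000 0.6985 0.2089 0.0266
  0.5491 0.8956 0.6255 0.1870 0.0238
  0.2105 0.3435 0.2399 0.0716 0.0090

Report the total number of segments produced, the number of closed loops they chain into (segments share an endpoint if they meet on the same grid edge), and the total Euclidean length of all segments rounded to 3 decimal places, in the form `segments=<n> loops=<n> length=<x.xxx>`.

cell (2,0): code 0100 → (2.517,1.000)–(3.000,0.349)
cell (2,1): code 1000 → (3.000,1.836)–(2.517,1.000)
cell (3,0): code 0110 → (3.000,0.349)–(4.000,0.574)
cell (3,1): code 1001 → (4.000,1.546)–(3.000,1.836)
cell (4,0): code 0010 → (4.000,0.574)–(4.267,1.000)
cell (4,1): code 0001 → (4.267,1.000)–(4.000,1.546)
total: 6 segments, chained into 1 closed loop(s), length Σ = 4.953702

segments=6 loops=1 length=4.954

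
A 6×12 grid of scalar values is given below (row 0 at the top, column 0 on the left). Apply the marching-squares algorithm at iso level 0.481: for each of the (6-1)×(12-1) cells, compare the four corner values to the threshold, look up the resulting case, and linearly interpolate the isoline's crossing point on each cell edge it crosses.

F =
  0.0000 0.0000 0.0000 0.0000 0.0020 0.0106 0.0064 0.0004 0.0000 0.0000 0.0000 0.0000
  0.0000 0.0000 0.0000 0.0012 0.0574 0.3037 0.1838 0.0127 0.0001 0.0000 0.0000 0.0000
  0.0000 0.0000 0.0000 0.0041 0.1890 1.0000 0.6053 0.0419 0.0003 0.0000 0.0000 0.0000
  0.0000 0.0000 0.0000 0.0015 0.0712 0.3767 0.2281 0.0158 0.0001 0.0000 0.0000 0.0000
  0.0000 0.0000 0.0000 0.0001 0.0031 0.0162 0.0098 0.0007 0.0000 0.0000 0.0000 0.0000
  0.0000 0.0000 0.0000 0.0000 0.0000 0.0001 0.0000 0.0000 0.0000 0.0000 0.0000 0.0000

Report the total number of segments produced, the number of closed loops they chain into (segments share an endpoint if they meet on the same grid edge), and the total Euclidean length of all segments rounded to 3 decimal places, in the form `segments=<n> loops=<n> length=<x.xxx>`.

segments=6 loops=1 length=5.014

cell (1,4): code 0100 → (1.255,5.000)–(2.000,4.360)
cell (1,5): code 1100 → (1.705,6.000)–(1.255,5.000)
cell (1,6): code 1000 → (2.000,6.221)–(1.705,6.000)
cell (2,4): code 0010 → (2.000,4.360)–(2.833,5.000)
cell (2,5): code 0011 → (2.833,5.000)–(2.330,6.000)
cell (2,6): code 0001 → (2.330,6.000)–(2.000,6.221)
total: 6 segments, chained into 1 closed loop(s), length Σ = 5.013656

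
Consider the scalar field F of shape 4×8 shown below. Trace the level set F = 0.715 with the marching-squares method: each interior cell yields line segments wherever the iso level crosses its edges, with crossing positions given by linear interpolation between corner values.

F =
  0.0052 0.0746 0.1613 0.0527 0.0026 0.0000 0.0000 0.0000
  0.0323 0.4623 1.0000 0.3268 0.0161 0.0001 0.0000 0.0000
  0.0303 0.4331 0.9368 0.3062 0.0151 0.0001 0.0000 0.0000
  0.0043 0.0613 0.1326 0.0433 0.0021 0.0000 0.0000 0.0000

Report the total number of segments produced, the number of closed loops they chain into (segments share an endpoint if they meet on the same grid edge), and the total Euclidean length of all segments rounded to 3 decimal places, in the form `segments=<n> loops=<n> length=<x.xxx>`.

segments=6 loops=1 length=4.146

cell (0,1): code 0100 → (0.660,2.000)–(1.000,1.470)
cell (0,2): code 1000 → (1.000,2.423)–(0.660,2.000)
cell (1,1): code 0110 → (1.000,1.470)–(2.000,1.560)
cell (1,2): code 1001 → (2.000,2.352)–(1.000,2.423)
cell (2,1): code 0010 → (2.000,1.560)–(2.276,2.000)
cell (2,2): code 0001 → (2.276,2.000)–(2.000,2.352)
total: 6 segments, chained into 1 closed loop(s), length Σ = 4.145599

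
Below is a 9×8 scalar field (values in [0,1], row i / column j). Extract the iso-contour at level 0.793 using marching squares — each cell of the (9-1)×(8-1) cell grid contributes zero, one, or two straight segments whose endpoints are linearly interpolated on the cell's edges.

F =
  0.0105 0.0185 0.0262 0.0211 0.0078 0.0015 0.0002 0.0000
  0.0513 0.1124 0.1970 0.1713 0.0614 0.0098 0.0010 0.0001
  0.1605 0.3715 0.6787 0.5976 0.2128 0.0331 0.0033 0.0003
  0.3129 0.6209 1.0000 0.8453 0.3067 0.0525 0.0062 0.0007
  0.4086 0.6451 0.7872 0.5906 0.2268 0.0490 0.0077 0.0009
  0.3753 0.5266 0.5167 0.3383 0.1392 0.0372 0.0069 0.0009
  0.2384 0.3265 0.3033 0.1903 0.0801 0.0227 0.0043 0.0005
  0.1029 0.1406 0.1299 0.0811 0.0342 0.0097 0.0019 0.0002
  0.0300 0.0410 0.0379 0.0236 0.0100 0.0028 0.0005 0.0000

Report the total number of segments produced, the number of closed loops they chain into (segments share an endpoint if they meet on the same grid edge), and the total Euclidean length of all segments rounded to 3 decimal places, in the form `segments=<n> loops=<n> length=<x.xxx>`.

cell (2,1): code 0100 → (2.356,2.000)–(3.000,1.454)
cell (2,2): code 1100 → (2.789,3.000)–(2.356,2.000)
cell (2,3): code 1000 → (3.000,3.097)–(2.789,3.000)
cell (3,1): code 0010 → (3.000,1.454)–(3.973,2.000)
cell (3,2): code 0011 → (3.973,2.000)–(3.205,3.000)
cell (3,3): code 0001 → (3.205,3.000)–(3.000,3.097)
total: 6 segments, chained into 1 closed loop(s), length Σ = 4.769868

segments=6 loops=1 length=4.770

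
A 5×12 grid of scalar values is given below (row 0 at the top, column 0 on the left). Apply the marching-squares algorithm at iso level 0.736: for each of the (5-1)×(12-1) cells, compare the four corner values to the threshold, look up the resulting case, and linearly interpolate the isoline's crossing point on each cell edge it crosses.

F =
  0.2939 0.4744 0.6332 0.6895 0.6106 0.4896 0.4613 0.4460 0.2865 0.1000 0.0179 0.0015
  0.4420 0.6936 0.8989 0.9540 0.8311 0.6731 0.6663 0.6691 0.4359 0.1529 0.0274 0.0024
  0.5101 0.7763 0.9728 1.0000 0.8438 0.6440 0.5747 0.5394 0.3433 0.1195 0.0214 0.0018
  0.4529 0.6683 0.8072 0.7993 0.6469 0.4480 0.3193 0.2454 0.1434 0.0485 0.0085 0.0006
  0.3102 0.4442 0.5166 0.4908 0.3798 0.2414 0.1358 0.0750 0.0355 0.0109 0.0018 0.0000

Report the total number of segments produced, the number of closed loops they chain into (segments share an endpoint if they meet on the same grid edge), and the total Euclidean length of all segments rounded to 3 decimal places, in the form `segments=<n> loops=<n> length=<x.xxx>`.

segments=14 loops=1 length=10.642

cell (0,1): code 0100 → (0.387,2.000)–(1.000,1.207)
cell (0,2): code 1100 → (0.176,3.000)–(0.387,2.000)
cell (0,3): code 1100 → (0.569,4.000)–(0.176,3.000)
cell (0,4): code 1000 → (1.000,4.602)–(0.569,4.000)
cell (1,0): code 0100 → (1.513,1.000)–(2.000,0.849)
cell (1,1): code 1110 → (1.000,1.207)–(1.513,1.000)
cell (1,4): code 1001 → (2.000,4.540)–(1.000,4.602)
cell (2,0): code 0010 → (2.000,0.849)–(2.373,1.000)
cell (2,1): code 0111 → (2.373,1.000)–(3.000,1.487)
cell (2,3): code 1011 → (3.000,3.415)–(2.547,4.000)
cell (2,4): code 0001 → (2.547,4.000)–(2.000,4.540)
cell (3,1): code 0010 → (3.000,1.487)–(3.245,2.000)
cell (3,2): code 0011 → (3.245,2.000)–(3.205,3.000)
cell (3,3): code 0001 → (3.205,3.000)–(3.000,3.415)
total: 14 segments, chained into 1 closed loop(s), length Σ = 10.641531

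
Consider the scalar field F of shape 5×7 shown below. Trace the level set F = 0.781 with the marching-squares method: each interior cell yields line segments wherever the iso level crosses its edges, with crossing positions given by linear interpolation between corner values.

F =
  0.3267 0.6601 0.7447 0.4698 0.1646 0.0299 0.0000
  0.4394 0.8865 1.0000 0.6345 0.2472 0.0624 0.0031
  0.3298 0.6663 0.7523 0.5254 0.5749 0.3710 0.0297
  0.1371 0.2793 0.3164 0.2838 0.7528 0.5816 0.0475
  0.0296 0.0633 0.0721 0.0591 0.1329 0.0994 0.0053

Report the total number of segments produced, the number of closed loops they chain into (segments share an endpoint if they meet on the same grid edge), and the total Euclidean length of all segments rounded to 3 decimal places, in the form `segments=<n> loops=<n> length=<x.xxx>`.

cell (0,0): code 0100 → (0.534,1.000)–(1.000,0.764)
cell (0,1): code 1100 → (0.142,2.000)–(0.534,1.000)
cell (0,2): code 1000 → (1.000,2.599)–(0.142,2.000)
cell (1,0): code 0010 → (1.000,0.764)–(1.479,1.000)
cell (1,1): code 0011 → (1.479,1.000)–(1.884,2.000)
cell (1,2): code 0001 → (1.884,2.000)–(1.000,2.599)
total: 6 segments, chained into 1 closed loop(s), length Σ = 5.323721

segments=6 loops=1 length=5.324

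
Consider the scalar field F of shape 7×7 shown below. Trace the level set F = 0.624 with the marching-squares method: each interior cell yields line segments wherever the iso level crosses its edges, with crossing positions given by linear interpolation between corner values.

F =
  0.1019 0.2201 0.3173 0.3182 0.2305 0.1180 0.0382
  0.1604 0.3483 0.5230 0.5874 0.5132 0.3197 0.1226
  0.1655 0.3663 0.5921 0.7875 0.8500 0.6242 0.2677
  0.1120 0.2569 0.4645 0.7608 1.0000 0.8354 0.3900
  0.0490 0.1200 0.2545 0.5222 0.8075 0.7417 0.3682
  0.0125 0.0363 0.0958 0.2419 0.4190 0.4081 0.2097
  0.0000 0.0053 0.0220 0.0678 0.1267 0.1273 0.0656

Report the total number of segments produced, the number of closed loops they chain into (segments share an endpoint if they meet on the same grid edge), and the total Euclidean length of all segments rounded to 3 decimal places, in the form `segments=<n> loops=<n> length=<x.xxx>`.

segments=12 loops=1 length=10.143

cell (1,2): code 0100 → (1.183,3.000)–(2.000,2.163)
cell (1,3): code 1100 → (1.329,4.000)–(1.183,3.000)
cell (1,4): code 1100 → (1.999,5.000)–(1.329,4.000)
cell (1,5): code 1000 → (2.000,5.001)–(1.999,5.000)
cell (2,2): code 0110 → (2.000,2.163)–(3.000,2.538)
cell (2,5): code 1001 → (3.000,5.475)–(2.000,5.001)
cell (3,2): code 0010 → (3.000,2.538)–(3.573,3.000)
cell (3,3): code 0111 → (3.573,3.000)–(4.000,3.357)
cell (3,5): code 1001 → (4.000,5.315)–(3.000,5.475)
cell (4,3): code 0010 → (4.000,3.357)–(4.472,4.000)
cell (4,4): code 0011 → (4.472,4.000)–(4.353,5.000)
cell (4,5): code 0001 → (4.353,5.000)–(4.000,5.315)
total: 12 segments, chained into 1 closed loop(s), length Σ = 10.142727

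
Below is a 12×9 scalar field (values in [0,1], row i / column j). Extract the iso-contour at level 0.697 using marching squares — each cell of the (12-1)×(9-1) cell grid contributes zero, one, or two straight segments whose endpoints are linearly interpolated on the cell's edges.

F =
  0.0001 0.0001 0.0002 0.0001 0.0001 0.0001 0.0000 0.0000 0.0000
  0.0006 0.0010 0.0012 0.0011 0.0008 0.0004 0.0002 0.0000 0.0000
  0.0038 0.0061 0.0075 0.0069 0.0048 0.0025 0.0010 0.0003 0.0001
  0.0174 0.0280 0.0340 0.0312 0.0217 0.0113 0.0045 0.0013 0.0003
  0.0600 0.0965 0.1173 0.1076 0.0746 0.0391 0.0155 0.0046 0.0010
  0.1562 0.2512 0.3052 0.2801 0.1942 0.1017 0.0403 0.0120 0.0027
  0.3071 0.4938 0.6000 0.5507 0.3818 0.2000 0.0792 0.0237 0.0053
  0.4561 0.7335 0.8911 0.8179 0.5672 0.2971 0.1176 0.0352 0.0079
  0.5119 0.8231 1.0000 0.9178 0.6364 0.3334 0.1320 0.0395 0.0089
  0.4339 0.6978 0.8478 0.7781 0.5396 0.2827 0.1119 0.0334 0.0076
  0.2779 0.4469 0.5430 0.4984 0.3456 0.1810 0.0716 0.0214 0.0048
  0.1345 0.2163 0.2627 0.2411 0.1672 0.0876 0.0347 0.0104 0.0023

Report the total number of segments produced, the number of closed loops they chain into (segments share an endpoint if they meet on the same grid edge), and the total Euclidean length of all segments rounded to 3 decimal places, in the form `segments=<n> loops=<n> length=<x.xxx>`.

cell (6,0): code 0100 → (6.848,1.000)–(7.000,0.868)
cell (6,1): code 1100 → (6.333,2.000)–(6.848,1.000)
cell (6,2): code 1100 → (6.548,3.000)–(6.333,2.000)
cell (6,3): code 1000 → (7.000,3.482)–(6.548,3.000)
cell (7,0): code 0110 → (7.000,0.868)–(8.000,0.595)
cell (7,3): code 1001 → (8.000,3.785)–(7.000,3.482)
cell (8,0): code 0110 → (8.000,0.595)–(9.000,0.997)
cell (8,3): code 1001 → (9.000,3.340)–(8.000,3.785)
cell (9,0): code 0010 → (9.000,0.997)–(9.003,1.000)
cell (9,1): code 0011 → (9.003,1.000)–(9.495,2.000)
cell (9,2): code 0011 → (9.495,2.000)–(9.290,3.000)
cell (9,3): code 0001 → (9.290,3.000)–(9.000,3.340)
total: 12 segments, chained into 1 closed loop(s), length Σ = 9.849862

segments=12 loops=1 length=9.850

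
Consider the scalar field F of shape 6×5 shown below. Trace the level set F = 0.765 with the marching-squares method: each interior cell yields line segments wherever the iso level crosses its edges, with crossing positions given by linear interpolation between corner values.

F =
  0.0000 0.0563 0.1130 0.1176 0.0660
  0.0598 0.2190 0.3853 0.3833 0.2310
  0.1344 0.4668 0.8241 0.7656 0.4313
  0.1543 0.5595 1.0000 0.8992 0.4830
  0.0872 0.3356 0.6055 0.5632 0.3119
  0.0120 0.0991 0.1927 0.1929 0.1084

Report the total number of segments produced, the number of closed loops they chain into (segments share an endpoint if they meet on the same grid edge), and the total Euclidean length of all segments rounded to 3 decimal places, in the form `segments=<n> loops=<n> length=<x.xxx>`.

segments=8 loops=1 length=5.672

cell (1,1): code 0100 → (1.865,2.000)–(2.000,1.835)
cell (1,2): code 1100 → (1.998,3.000)–(1.865,2.000)
cell (1,3): code 1000 → (2.000,3.002)–(1.998,3.000)
cell (2,1): code 0110 → (2.000,1.835)–(3.000,1.467)
cell (2,3): code 1001 → (3.000,3.322)–(2.000,3.002)
cell (3,1): code 0010 → (3.000,1.467)–(3.596,2.000)
cell (3,2): code 0011 → (3.596,2.000)–(3.399,3.000)
cell (3,3): code 0001 → (3.399,3.000)–(3.000,3.322)
total: 8 segments, chained into 1 closed loop(s), length Σ = 5.672306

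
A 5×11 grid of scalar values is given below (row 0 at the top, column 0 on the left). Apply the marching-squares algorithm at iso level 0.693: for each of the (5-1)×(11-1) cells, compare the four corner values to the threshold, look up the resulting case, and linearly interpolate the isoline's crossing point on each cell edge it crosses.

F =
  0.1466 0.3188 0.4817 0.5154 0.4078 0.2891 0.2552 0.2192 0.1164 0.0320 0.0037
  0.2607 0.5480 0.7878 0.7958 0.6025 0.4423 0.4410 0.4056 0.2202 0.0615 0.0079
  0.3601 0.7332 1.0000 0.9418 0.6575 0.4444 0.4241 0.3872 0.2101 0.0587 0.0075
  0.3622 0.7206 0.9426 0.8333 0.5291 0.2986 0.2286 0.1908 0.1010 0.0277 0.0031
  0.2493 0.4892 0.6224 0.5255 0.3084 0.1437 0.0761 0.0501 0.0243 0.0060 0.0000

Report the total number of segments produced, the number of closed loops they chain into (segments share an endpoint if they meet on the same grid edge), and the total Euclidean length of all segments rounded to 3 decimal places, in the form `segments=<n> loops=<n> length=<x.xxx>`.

cell (0,1): code 0100 → (0.690,2.000)–(1.000,1.605)
cell (0,2): code 1100 → (0.633,3.000)–(0.690,2.000)
cell (0,3): code 1000 → (1.000,3.532)–(0.633,3.000)
cell (1,0): code 0100 → (1.783,1.000)–(2.000,0.892)
cell (1,1): code 1110 → (1.000,1.605)–(1.783,1.000)
cell (1,3): code 1001 → (2.000,3.875)–(1.000,3.532)
cell (2,0): code 0110 → (2.000,0.892)–(3.000,0.923)
cell (2,3): code 1001 → (3.000,3.461)–(2.000,3.875)
cell (3,0): code 0010 → (3.000,0.923)–(3.119,1.000)
cell (3,1): code 0011 → (3.119,1.000)–(3.780,2.000)
cell (3,2): code 0011 → (3.780,2.000)–(3.456,3.000)
cell (3,3): code 0001 → (3.456,3.000)–(3.000,3.461)
total: 12 segments, chained into 1 closed loop(s), length Σ = 9.561185

segments=12 loops=1 length=9.561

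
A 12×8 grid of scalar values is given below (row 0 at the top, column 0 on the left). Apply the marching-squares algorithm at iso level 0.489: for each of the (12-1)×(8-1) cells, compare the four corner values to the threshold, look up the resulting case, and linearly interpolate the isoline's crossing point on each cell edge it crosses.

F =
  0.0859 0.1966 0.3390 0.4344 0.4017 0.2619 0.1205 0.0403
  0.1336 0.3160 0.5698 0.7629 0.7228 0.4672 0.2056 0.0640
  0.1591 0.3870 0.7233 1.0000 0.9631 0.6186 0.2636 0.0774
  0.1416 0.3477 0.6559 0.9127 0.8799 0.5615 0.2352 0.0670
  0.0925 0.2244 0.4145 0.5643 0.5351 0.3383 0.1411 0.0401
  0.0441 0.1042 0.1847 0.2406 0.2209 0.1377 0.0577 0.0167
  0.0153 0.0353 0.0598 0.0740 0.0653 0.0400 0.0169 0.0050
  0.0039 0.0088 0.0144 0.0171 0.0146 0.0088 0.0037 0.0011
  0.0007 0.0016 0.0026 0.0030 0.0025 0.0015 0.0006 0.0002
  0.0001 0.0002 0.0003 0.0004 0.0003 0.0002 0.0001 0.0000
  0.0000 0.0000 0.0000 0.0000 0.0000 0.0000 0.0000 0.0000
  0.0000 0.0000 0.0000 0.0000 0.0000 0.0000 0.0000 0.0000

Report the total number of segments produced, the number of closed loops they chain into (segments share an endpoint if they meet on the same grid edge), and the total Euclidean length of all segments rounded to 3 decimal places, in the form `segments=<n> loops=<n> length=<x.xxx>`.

cell (0,1): code 0100 → (0.650,2.000)–(1.000,1.682)
cell (0,2): code 1100 → (0.166,3.000)–(0.650,2.000)
cell (0,3): code 1100 → (0.272,4.000)–(0.166,3.000)
cell (0,4): code 1000 → (1.000,4.915)–(0.272,4.000)
cell (1,1): code 0110 → (1.000,1.682)–(2.000,1.303)
cell (1,4): code 1101 → (1.144,5.000)–(1.000,4.915)
cell (1,5): code 1000 → (2.000,5.365)–(1.144,5.000)
cell (2,1): code 0110 → (2.000,1.303)–(3.000,1.458)
cell (2,5): code 1001 → (3.000,5.222)–(2.000,5.365)
cell (3,1): code 0010 → (3.000,1.458)–(3.691,2.000)
cell (3,2): code 0111 → (3.691,2.000)–(4.000,2.497)
cell (3,4): code 1011 → (4.000,4.234)–(3.325,5.000)
cell (3,5): code 0001 → (3.325,5.000)–(3.000,5.222)
cell (4,2): code 0010 → (4.000,2.497)–(4.233,3.000)
cell (4,3): code 0011 → (4.233,3.000)–(4.147,4.000)
cell (4,4): code 0001 → (4.147,4.000)–(4.000,4.234)
total: 16 segments, chained into 1 closed loop(s), length Σ = 12.659936

segments=16 loops=1 length=12.660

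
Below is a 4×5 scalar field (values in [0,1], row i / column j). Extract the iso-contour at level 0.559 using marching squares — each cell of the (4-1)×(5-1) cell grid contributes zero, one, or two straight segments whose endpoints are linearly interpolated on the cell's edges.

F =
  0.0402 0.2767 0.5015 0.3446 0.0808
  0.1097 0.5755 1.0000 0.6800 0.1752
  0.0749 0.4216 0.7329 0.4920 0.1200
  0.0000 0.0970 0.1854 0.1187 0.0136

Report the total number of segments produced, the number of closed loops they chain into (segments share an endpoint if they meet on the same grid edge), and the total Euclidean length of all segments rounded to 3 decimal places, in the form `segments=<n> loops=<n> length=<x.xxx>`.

cell (0,0): code 0100 → (0.945,1.000)–(1.000,0.965)
cell (0,1): code 1100 → (0.115,2.000)–(0.945,1.000)
cell (0,2): code 1100 → (0.639,3.000)–(0.115,2.000)
cell (0,3): code 1000 → (1.000,3.240)–(0.639,3.000)
cell (1,0): code 0010 → (1.000,0.965)–(1.107,1.000)
cell (1,1): code 0111 → (1.107,1.000)–(2.000,1.441)
cell (1,2): code 1011 → (2.000,2.722)–(1.644,3.000)
cell (1,3): code 0001 → (1.644,3.000)–(1.000,3.240)
cell (2,1): code 0010 → (2.000,1.441)–(2.318,2.000)
cell (2,2): code 0001 → (2.318,2.000)–(2.000,2.722)
total: 10 segments, chained into 1 closed loop(s), length Σ = 6.605863

segments=10 loops=1 length=6.606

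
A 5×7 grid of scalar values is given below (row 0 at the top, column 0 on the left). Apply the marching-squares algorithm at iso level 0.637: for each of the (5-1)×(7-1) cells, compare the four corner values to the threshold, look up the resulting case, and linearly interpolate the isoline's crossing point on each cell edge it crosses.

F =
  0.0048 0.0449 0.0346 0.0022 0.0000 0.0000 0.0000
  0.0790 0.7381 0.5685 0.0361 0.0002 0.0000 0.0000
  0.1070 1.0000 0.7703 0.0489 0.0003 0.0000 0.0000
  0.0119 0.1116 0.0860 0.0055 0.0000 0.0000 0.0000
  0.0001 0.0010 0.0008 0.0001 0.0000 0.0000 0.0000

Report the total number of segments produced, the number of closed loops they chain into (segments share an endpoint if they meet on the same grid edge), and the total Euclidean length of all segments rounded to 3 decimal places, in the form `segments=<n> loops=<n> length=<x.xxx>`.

cell (0,0): code 0100 → (0.854,1.000)–(1.000,0.847)
cell (0,1): code 1000 → (1.000,1.596)–(0.854,1.000)
cell (1,0): code 0110 → (1.000,0.847)–(2.000,0.594)
cell (1,1): code 1101 → (1.339,2.000)–(1.000,1.596)
cell (1,2): code 1000 → (2.000,2.185)–(1.339,2.000)
cell (2,0): code 0010 → (2.000,0.594)–(2.409,1.000)
cell (2,1): code 0011 → (2.409,1.000)–(2.195,2.000)
cell (2,2): code 0001 → (2.195,2.000)–(2.000,2.185)
total: 8 segments, chained into 1 closed loop(s), length Σ = 4.937843

segments=8 loops=1 length=4.938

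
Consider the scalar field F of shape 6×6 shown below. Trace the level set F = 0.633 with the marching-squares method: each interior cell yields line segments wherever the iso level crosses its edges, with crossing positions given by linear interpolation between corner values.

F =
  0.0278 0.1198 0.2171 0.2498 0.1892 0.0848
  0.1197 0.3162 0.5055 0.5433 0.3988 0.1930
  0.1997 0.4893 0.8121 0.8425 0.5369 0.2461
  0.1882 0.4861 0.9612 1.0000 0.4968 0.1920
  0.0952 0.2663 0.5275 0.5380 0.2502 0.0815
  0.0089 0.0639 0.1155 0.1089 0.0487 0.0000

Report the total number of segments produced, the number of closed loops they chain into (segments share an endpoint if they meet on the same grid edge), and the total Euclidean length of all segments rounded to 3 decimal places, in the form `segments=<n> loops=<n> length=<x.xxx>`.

segments=8 loops=1 length=7.906

cell (1,1): code 0100 → (1.416,2.000)–(2.000,1.445)
cell (1,2): code 1100 → (1.300,3.000)–(1.416,2.000)
cell (1,3): code 1000 → (2.000,3.686)–(1.300,3.000)
cell (2,1): code 0110 → (2.000,1.445)–(3.000,1.309)
cell (2,3): code 1001 → (3.000,3.729)–(2.000,3.686)
cell (3,1): code 0010 → (3.000,1.309)–(3.757,2.000)
cell (3,2): code 0011 → (3.757,2.000)–(3.794,3.000)
cell (3,3): code 0001 → (3.794,3.000)–(3.000,3.729)
total: 8 segments, chained into 1 closed loop(s), length Σ = 7.906181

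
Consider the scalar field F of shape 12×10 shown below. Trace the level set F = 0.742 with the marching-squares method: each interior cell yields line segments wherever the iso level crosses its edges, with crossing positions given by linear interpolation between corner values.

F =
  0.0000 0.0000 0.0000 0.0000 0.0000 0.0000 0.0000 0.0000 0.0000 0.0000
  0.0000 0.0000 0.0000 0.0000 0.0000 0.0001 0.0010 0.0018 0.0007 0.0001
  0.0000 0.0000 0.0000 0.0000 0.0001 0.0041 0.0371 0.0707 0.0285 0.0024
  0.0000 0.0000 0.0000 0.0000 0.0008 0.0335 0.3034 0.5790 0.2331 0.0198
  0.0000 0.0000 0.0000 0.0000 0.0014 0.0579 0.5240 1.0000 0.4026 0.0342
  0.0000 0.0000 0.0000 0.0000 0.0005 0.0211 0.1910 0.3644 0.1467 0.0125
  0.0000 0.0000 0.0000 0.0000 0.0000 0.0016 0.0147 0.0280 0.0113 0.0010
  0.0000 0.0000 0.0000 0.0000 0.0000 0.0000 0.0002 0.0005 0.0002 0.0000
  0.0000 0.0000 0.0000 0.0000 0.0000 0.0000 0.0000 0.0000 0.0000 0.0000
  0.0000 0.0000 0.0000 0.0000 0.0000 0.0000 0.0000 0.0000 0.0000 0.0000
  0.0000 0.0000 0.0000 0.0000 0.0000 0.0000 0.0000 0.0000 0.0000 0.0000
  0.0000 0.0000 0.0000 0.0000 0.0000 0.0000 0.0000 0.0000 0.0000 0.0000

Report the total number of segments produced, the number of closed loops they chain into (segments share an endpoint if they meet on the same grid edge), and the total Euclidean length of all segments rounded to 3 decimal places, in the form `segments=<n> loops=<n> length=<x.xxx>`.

cell (3,6): code 0100 → (3.387,7.000)–(4.000,6.458)
cell (3,7): code 1000 → (4.000,7.432)–(3.387,7.000)
cell (4,6): code 0010 → (4.000,6.458)–(4.406,7.000)
cell (4,7): code 0001 → (4.406,7.000)–(4.000,7.432)
total: 4 segments, chained into 1 closed loop(s), length Σ = 2.837696

segments=4 loops=1 length=2.838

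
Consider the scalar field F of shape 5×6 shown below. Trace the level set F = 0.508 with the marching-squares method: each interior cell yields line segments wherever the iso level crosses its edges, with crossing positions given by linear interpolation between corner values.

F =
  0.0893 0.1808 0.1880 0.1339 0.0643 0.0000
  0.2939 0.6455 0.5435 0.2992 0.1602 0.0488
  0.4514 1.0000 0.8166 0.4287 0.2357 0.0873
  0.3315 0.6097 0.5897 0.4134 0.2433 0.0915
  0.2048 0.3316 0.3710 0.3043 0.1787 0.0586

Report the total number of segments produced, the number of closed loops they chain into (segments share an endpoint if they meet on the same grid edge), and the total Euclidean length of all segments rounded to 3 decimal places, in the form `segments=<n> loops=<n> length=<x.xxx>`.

segments=10 loops=1 length=8.298

cell (0,0): code 0100 → (0.704,1.000)–(1.000,0.609)
cell (0,1): code 1100 → (0.900,2.000)–(0.704,1.000)
cell (0,2): code 1000 → (1.000,2.145)–(0.900,2.000)
cell (1,0): code 0110 → (1.000,0.609)–(2.000,0.103)
cell (1,2): code 1001 → (2.000,2.796)–(1.000,2.145)
cell (2,0): code 0110 → (2.000,0.103)–(3.000,0.634)
cell (2,2): code 1001 → (3.000,2.463)–(2.000,2.796)
cell (3,0): code 0010 → (3.000,0.634)–(3.366,1.000)
cell (3,1): code 0011 → (3.366,1.000)–(3.374,2.000)
cell (3,2): code 0001 → (3.374,2.000)–(3.000,2.463)
total: 10 segments, chained into 1 closed loop(s), length Σ = 8.297618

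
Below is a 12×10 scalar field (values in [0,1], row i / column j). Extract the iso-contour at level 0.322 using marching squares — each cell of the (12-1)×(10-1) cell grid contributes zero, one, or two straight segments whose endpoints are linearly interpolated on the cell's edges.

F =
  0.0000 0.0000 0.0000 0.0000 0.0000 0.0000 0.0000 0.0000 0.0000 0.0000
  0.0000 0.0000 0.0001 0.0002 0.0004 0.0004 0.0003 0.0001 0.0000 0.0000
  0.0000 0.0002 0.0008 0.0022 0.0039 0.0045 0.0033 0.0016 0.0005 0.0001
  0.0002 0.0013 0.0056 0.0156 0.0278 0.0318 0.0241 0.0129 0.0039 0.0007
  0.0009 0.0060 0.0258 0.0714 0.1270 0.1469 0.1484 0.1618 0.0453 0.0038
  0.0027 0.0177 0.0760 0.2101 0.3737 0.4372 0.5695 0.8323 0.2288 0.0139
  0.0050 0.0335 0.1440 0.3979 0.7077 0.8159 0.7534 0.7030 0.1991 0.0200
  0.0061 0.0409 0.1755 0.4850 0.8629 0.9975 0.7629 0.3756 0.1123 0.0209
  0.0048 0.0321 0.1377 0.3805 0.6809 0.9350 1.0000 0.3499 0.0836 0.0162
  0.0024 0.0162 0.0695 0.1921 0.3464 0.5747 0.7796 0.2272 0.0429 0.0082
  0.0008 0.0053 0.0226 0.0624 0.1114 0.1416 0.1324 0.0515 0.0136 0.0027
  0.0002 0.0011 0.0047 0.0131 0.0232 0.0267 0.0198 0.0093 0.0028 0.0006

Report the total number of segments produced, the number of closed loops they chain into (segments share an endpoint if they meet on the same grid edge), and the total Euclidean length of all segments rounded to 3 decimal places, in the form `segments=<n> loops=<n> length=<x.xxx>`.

segments=20 loops=1 length=17.112

cell (4,3): code 0100 → (4.790,4.000)–(5.000,3.684)
cell (4,4): code 1100 → (4.603,5.000)–(4.790,4.000)
cell (4,5): code 1100 → (4.412,6.000)–(4.603,5.000)
cell (4,6): code 1100 → (4.239,7.000)–(4.412,6.000)
cell (4,7): code 1000 → (5.000,7.846)–(4.239,7.000)
cell (5,2): code 0100 → (5.596,3.000)–(6.000,2.701)
cell (5,3): code 1110 → (5.000,3.684)–(5.596,3.000)
cell (5,7): code 1001 → (6.000,7.756)–(5.000,7.846)
cell (6,2): code 0110 → (6.000,2.701)–(7.000,2.473)
cell (6,7): code 1001 → (7.000,7.204)–(6.000,7.756)
cell (7,2): code 0110 → (7.000,2.473)–(8.000,2.759)
cell (7,7): code 1001 → (8.000,7.105)–(7.000,7.204)
cell (8,2): code 0010 → (8.000,2.759)–(8.311,3.000)
cell (8,3): code 0111 → (8.311,3.000)–(9.000,3.842)
cell (8,6): code 1011 → (9.000,6.828)–(8.227,7.000)
cell (8,7): code 0001 → (8.227,7.000)–(8.000,7.105)
cell (9,3): code 0010 → (9.000,3.842)–(9.104,4.000)
cell (9,4): code 0011 → (9.104,4.000)–(9.583,5.000)
cell (9,5): code 0011 → (9.583,5.000)–(9.707,6.000)
cell (9,6): code 0001 → (9.707,6.000)–(9.000,6.828)
total: 20 segments, chained into 1 closed loop(s), length Σ = 17.111937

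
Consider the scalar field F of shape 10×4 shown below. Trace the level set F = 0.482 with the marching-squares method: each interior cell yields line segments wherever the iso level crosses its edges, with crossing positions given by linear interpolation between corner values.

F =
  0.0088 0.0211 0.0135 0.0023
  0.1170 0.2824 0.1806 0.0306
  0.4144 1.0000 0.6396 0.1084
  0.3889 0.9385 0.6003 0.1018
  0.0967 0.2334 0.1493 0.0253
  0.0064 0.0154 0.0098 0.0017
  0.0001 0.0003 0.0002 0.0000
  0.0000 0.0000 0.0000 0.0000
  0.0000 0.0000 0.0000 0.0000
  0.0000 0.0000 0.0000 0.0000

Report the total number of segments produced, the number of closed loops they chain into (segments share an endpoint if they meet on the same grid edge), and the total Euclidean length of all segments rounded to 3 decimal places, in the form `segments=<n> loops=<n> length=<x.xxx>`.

cell (1,0): code 0100 → (1.278,1.000)–(2.000,0.115)
cell (1,1): code 1100 → (1.657,2.000)–(1.278,1.000)
cell (1,2): code 1000 → (2.000,2.297)–(1.657,2.000)
cell (2,0): code 0110 → (2.000,0.115)–(3.000,0.169)
cell (2,2): code 1001 → (3.000,2.237)–(2.000,2.297)
cell (3,0): code 0010 → (3.000,0.169)–(3.647,1.000)
cell (3,1): code 0011 → (3.647,1.000)–(3.262,2.000)
cell (3,2): code 0001 → (3.262,2.000)–(3.000,2.237)
total: 8 segments, chained into 1 closed loop(s), length Σ = 7.146387

segments=8 loops=1 length=7.146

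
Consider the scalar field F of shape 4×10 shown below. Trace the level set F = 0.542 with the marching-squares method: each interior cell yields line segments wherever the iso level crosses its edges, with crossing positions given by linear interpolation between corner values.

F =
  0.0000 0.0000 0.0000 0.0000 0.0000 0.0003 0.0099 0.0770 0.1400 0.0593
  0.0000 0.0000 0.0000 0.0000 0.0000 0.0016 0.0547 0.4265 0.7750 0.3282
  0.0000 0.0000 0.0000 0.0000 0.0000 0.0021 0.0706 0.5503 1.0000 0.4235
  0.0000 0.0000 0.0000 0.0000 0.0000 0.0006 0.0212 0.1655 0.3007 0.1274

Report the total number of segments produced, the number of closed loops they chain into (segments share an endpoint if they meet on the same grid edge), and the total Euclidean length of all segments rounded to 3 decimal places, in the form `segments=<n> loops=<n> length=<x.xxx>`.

cell (0,7): code 0100 → (0.633,8.000)–(1.000,7.331)
cell (0,8): code 1000 → (1.000,8.521)–(0.633,8.000)
cell (1,6): code 0100 → (1.933,7.000)–(2.000,6.983)
cell (1,7): code 1110 → (1.000,7.331)–(1.933,7.000)
cell (1,8): code 1001 → (2.000,8.794)–(1.000,8.521)
cell (2,6): code 0010 → (2.000,6.983)–(2.022,7.000)
cell (2,7): code 0011 → (2.022,7.000)–(2.655,8.000)
cell (2,8): code 0001 → (2.655,8.000)–(2.000,8.794)
total: 8 segments, chained into 1 closed loop(s), length Σ = 5.737158

segments=8 loops=1 length=5.737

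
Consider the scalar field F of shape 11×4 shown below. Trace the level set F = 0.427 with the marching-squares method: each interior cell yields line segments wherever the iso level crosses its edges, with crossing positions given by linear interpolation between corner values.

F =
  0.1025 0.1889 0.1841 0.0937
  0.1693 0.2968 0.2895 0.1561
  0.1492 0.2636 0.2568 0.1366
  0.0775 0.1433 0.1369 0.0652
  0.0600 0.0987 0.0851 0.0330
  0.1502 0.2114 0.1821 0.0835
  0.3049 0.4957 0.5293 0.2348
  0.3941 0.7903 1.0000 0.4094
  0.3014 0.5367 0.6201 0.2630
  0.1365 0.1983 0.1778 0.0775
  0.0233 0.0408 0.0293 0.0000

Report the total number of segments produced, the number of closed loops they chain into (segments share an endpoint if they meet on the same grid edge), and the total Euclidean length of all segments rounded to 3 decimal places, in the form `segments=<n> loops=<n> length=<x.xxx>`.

cell (5,0): code 0100 → (5.758,1.000)–(6.000,0.640)
cell (5,1): code 1100 → (5.705,2.000)–(5.758,1.000)
cell (5,2): code 1000 → (6.000,2.347)–(5.705,2.000)
cell (6,0): code 0110 → (6.000,0.640)–(7.000,0.083)
cell (6,2): code 1001 → (7.000,2.970)–(6.000,2.347)
cell (7,0): code 0110 → (7.000,0.083)–(8.000,0.534)
cell (7,2): code 1001 → (8.000,2.541)–(7.000,2.970)
cell (8,0): code 0010 → (8.000,0.534)–(8.324,1.000)
cell (8,1): code 0011 → (8.324,1.000)–(8.437,2.000)
cell (8,2): code 0001 → (8.437,2.000)–(8.000,2.541)
total: 10 segments, chained into 1 closed loop(s), length Σ = 8.667582

segments=10 loops=1 length=8.668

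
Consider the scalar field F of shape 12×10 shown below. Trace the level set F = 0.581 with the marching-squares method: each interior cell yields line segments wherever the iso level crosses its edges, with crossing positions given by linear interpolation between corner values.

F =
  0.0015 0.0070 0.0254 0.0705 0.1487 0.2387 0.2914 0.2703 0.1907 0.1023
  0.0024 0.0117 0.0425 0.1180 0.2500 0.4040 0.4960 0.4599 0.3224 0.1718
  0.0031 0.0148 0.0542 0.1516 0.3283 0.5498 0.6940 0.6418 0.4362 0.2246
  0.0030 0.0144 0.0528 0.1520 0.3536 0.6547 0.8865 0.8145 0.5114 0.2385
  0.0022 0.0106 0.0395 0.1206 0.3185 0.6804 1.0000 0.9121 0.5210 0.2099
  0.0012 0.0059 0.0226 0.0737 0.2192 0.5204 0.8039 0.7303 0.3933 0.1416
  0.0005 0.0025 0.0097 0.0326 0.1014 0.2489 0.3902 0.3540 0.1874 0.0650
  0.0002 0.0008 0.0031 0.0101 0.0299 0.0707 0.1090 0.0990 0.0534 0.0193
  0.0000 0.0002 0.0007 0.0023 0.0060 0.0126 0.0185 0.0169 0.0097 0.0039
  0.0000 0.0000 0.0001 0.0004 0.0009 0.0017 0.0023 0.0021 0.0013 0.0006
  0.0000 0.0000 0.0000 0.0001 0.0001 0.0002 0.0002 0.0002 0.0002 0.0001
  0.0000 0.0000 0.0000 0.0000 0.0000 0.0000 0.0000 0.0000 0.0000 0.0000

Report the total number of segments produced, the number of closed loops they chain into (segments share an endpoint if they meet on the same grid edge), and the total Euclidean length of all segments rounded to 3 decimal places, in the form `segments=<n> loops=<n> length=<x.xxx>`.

cell (1,5): code 0100 → (1.429,6.000)–(2.000,5.216)
cell (1,6): code 1100 → (1.666,7.000)–(1.429,6.000)
cell (1,7): code 1000 → (2.000,7.296)–(1.666,7.000)
cell (2,4): code 0100 → (2.297,5.000)–(3.000,4.755)
cell (2,5): code 1110 → (2.000,5.216)–(2.297,5.000)
cell (2,7): code 1001 → (3.000,7.770)–(2.000,7.296)
cell (3,4): code 0110 → (3.000,4.755)–(4.000,4.725)
cell (3,7): code 1001 → (4.000,7.847)–(3.000,7.770)
cell (4,4): code 0010 → (4.000,4.725)–(4.621,5.000)
cell (4,5): code 0111 → (4.621,5.000)–(5.000,5.214)
cell (4,7): code 1001 → (5.000,7.443)–(4.000,7.847)
cell (5,5): code 0010 → (5.000,5.214)–(5.539,6.000)
cell (5,6): code 0011 → (5.539,6.000)–(5.397,7.000)
cell (5,7): code 0001 → (5.397,7.000)–(5.000,7.443)
total: 14 segments, chained into 1 closed loop(s), length Σ = 11.415779

segments=14 loops=1 length=11.416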